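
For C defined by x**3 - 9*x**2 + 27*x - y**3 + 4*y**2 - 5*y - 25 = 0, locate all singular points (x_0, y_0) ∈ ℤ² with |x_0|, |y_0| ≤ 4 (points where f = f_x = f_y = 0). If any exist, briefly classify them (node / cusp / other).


Singular points: {(3, 1)}; classification: cusp.

Compute partial derivatives:
  f_x = 3*x**2 - 18*x + 27.
  f_y = -3*y**2 + 8*y - 5.
Scan x_0 ∈ {−4, ..., 4}. For each x_0, f_y(x_0, y) is a polynomial in y; find its integer roots y ∈ {−4, ..., 4}, then test f_x and f at those candidates.
  x = -4: f_y(-4, y) = -3*y**2 + 8*y - 5; vanishes at y ∈ {1}. (-4, 1): f_x = 147 ≠ 0.
  x = -3: f_y(-3, y) = -3*y**2 + 8*y - 5; vanishes at y ∈ {1}. (-3, 1): f_x = 108 ≠ 0.
  x = -2: f_y(-2, y) = -3*y**2 + 8*y - 5; vanishes at y ∈ {1}. (-2, 1): f_x = 75 ≠ 0.
  x = -1: f_y(-1, y) = -3*y**2 + 8*y - 5; vanishes at y ∈ {1}. (-1, 1): f_x = 48 ≠ 0.
  x = 0: f_y(0, y) = -3*y**2 + 8*y - 5; vanishes at y ∈ {1}. (0, 1): f_x = 27 ≠ 0.
  x = 1: f_y(1, y) = -3*y**2 + 8*y - 5; vanishes at y ∈ {1}. (1, 1): f_x = 12 ≠ 0.
  x = 2: f_y(2, y) = -3*y**2 + 8*y - 5; vanishes at y ∈ {1}. (2, 1): f_x = 3 ≠ 0.
  x = 3: f_y(3, y) = -3*y**2 + 8*y - 5; vanishes at y ∈ {1}. (3, 1): f_x = 0, f = 0 — SINGULAR.
  x = 4: f_y(4, y) = -3*y**2 + 8*y - 5; vanishes at y ∈ {1}. (4, 1): f_x = 3 ≠ 0.
Only singular point on the grid: (3, 1).
Classify: substitute x = 3 + u, y = 1 + v and expand: f = u**3 - v**3 + v**2.
No constant or linear terms (consistent with a singular point). Quadratic part: v**2. Cubic part: u**3 - v**3.
The quadratic part v**2 is a perfect square, so there is a single (double) tangent line v = 0, i.e. y = 1. Restricting the cubic part to that line (v = 0) leaves u**3 ≠ 0, so f is not divisible by v and the branch is v² ≈ -u**3 to lowest order — this is a cusp.
Classification: cusp.


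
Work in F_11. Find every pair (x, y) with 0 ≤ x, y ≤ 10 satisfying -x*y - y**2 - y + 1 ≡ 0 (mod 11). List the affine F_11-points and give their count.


Affine F_11-points: {(0, 3), (0, 7), (3, 2), (3, 5), (6, 6), (6, 9), (9, 4), (9, 8), (10, 1), (10, 10)}; count = 10.

For each of the 121 pairs (x, y) ∈ F_11², evaluate f(x, y) mod 11. Record the zeros.
  x = 0: [0↦1, 1↦10, 2↦6, 3↦0, 4↦3, 5↦4, 6↦3, 7↦0, 8↦6, 9↦10, 10↦1]  zeros at y ∈ {3, 7}
  x = 1: [0↦1, 1↦9, 2↦4, 3↦8, 4↦10, 5↦10, 6↦8, 7↦4, 8↦9, 9↦1, 10↦2]  zeros at y ∈ ∅
  x = 2: [0↦1, 1↦8, 2↦2, 3↦5, 4↦6, 5↦5, 6↦2, 7↦8, 8↦1, 9↦3, 10↦3]  zeros at y ∈ ∅
  x = 3: [0↦1, 1↦7, 2↦0, 3↦2, 4↦2, 5↦0, 6↦7, 7↦1, 8↦4, 9↦5, 10↦4]  zeros at y ∈ {2, 5}
  x = 4: [0↦1, 1↦6, 2↦9, 3↦10, 4↦9, 5↦6, 6↦1, 7↦5, 8↦7, 9↦7, 10↦5]  zeros at y ∈ ∅
  x = 5: [0↦1, 1↦5, 2↦7, 3↦7, 4↦5, 5↦1, 6↦6, 7↦9, 8↦10, 9↦9, 10↦6]  zeros at y ∈ ∅
  x = 6: [0↦1, 1↦4, 2↦5, 3↦4, 4↦1, 5↦7, 6↦0, 7↦2, 8↦2, 9↦0, 10↦7]  zeros at y ∈ {6, 9}
  x = 7: [0↦1, 1↦3, 2↦3, 3↦1, 4↦8, 5↦2, 6↦5, 7↦6, 8↦5, 9↦2, 10↦8]  zeros at y ∈ ∅
  x = 8: [0↦1, 1↦2, 2↦1, 3↦9, 4↦4, 5↦8, 6↦10, 7↦10, 8↦8, 9↦4, 10↦9]  zeros at y ∈ ∅
  x = 9: [0↦1, 1↦1, 2↦10, 3↦6, 4↦0, 5↦3, 6↦4, 7↦3, 8↦0, 9↦6, 10↦10]  zeros at y ∈ {4, 8}
  x = 10: [0↦1, 1↦0, 2↦8, 3↦3, 4↦7, 5↦9, 6↦9, 7↦7, 8↦3, 9↦8, 10↦0]  zeros at y ∈ {1, 10}
Collecting zeros: affine points = {(0, 3), (0, 7), (3, 2), (3, 5), (6, 6), (6, 9), (9, 4), (9, 8), (10, 1), (10, 10)}.
Total count |C(F_11)_aff| = 10.


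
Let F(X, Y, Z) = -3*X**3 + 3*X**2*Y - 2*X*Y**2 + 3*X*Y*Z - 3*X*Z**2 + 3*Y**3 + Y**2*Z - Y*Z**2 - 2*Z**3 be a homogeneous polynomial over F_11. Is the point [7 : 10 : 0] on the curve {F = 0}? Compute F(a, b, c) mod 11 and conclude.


F(7,10,0) ≡ 6 (mod 11); P is NOT on the curve.

Evaluate F(7, 10, 0) term-by-term (mod 11).
  -3*X**3 ↦ -3·343·1·1 = -1029
  3*X**2*Y ↦ 3·49·10·1 = 1470
  -2*X*Y**2 ↦ -2·7·100·1 = -1400
  3*X*Y*Z ↦ 3·7·10·0 = 0
  -3*X*Z**2 ↦ -3·7·1·0 = 0
  3*Y**3 ↦ 3·1·1000·1 = 3000
  Y**2*Z ↦ 1·1·100·0 = 0
  -Y*Z**2 ↦ -1·1·10·0 = 0
  -2*Z**3 ↦ -2·1·1·0 = 0
Sum: F(7, 10, 0) = (-1029) + (1470) + (-1400) + (0) + (0) + (3000) + (0) + (0) + (0) = 2041.
Reducing mod 11: 2041 ≡ 6 (mod 11).
Since F(a, b, c) ≡ 6 ≠ 0 (mod 11), P does NOT lie on the curve.


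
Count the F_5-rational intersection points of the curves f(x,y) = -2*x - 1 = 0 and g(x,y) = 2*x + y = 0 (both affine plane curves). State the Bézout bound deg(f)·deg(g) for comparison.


Common zeros: {(2, 1)}; count = 1; Bézout bound = 1.

deg(f) = 1, deg(g) = 1, so Bézout bound = 1.
Scan x ∈ F_5. For each x, list the y ∈ F_5 with f(x, y) ≡ 0 and those with g(x, y) ≡ 0 (mod 5); the common zeros in that column are the intersection.
  x = 0: f ≡ 0 at y ∈ ∅; g ≡ 0 at y ∈ {0}; common: ∅.
  x = 1: f ≡ 0 at y ∈ ∅; g ≡ 0 at y ∈ {3}; common: ∅.
  x = 2: f ≡ 0 at y ∈ {0, 1, 2, 3, 4}; g ≡ 0 at y ∈ {1}; common: {1}.
  x = 3: f ≡ 0 at y ∈ ∅; g ≡ 0 at y ∈ {4}; common: ∅.
  x = 4: f ≡ 0 at y ∈ ∅; g ≡ 0 at y ∈ {2}; common: ∅.
Collecting: common zeros = {(2, 1)}, so the count is 1.
Comparison with the Bézout bound: 1 ≤ 1 = deg(f)·deg(g), as expected for curves with no common component (the bound is attained).


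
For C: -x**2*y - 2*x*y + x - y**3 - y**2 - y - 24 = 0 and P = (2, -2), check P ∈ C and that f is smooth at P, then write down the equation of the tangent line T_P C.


Tangent line at P: 13*x - 17*y - 60 = 0.

Step 1: f(2, -2) = 0, so P lies on C.
Step 2: partial derivatives
  f_x(x, y) = -2*x*y - 2*y + 1, f_y(x, y) = -x**2 - 2*x - 3*y**2 - 2*y - 1.
  f_x(P) = 13, f_y(P) = -17 (gradient nonzero, so P is smooth).
Step 3: tangent line at P: 13·(x − 2) + -17·(y − -2) = 0.
Expanding: 13*x - 17*y - 60 = 0.


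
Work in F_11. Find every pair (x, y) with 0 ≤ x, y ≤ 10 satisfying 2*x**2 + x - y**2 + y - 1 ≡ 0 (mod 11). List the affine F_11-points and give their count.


Affine F_11-points: {(1, 2), (1, 10), (2, 5), (2, 7), (3, 5), (3, 7), (4, 2), (4, 10), (6, 0), (6, 1), (10, 0), (10, 1)}; count = 12.

For each of the 121 pairs (x, y) ∈ F_11², evaluate f(x, y) mod 11. Record the zeros.
  x = 0: [0↦10, 1↦10, 2↦8, 3↦4, 4↦9, 5↦1, 6↦2, 7↦1, 8↦9, 9↦4, 10↦8]  zeros at y ∈ ∅
  x = 1: [0↦2, 1↦2, 2↦0, 3↦7, 4↦1, 5↦4, 6↦5, 7↦4, 8↦1, 9↦7, 10↦0]  zeros at y ∈ {2, 10}
  x = 2: [0↦9, 1↦9, 2↦7, 3↦3, 4↦8, 5↦0, 6↦1, 7↦0, 8↦8, 9↦3, 10↦7]  zeros at y ∈ {5, 7}
  x = 3: [0↦9, 1↦9, 2↦7, 3↦3, 4↦8, 5↦0, 6↦1, 7↦0, 8↦8, 9↦3, 10↦7]  zeros at y ∈ {5, 7}
  x = 4: [0↦2, 1↦2, 2↦0, 3↦7, 4↦1, 5↦4, 6↦5, 7↦4, 8↦1, 9↦7, 10↦0]  zeros at y ∈ {2, 10}
  x = 5: [0↦10, 1↦10, 2↦8, 3↦4, 4↦9, 5↦1, 6↦2, 7↦1, 8↦9, 9↦4, 10↦8]  zeros at y ∈ ∅
  x = 6: [0↦0, 1↦0, 2↦9, 3↦5, 4↦10, 5↦2, 6↦3, 7↦2, 8↦10, 9↦5, 10↦9]  zeros at y ∈ {0, 1}
  x = 7: [0↦5, 1↦5, 2↦3, 3↦10, 4↦4, 5↦7, 6↦8, 7↦7, 8↦4, 9↦10, 10↦3]  zeros at y ∈ ∅
  x = 8: [0↦3, 1↦3, 2↦1, 3↦8, 4↦2, 5↦5, 6↦6, 7↦5, 8↦2, 9↦8, 10↦1]  zeros at y ∈ ∅
  x = 9: [0↦5, 1↦5, 2↦3, 3↦10, 4↦4, 5↦7, 6↦8, 7↦7, 8↦4, 9↦10, 10↦3]  zeros at y ∈ ∅
  x = 10: [0↦0, 1↦0, 2↦9, 3↦5, 4↦10, 5↦2, 6↦3, 7↦2, 8↦10, 9↦5, 10↦9]  zeros at y ∈ {0, 1}
Collecting zeros: affine points = {(1, 2), (1, 10), (2, 5), (2, 7), (3, 5), (3, 7), (4, 2), (4, 10), (6, 0), (6, 1), (10, 0), (10, 1)}.
Total count |C(F_11)_aff| = 12.


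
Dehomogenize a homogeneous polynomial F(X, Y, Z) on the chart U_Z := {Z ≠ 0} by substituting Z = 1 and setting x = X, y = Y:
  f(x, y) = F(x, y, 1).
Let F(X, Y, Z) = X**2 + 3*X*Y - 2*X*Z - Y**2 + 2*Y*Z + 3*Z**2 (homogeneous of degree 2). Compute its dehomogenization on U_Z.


f(x, y) = x**2 + 3*x*y - 2*x - y**2 + 2*y + 3

On U_Z we set Z = 1. Each monomial c·X^i·Y^j·Z^k in F becomes c·x^i·y^j·1^k = c·x^i·y^j.
Substituting Z = 1: F(X, Y, 1) = x**2 + 3*x*y - 2*x - y**2 + 2*y + 3.
Note: deg(f) ≤ deg(F) = 2; strict inequality happens when F is divisible by Z (lost terms).


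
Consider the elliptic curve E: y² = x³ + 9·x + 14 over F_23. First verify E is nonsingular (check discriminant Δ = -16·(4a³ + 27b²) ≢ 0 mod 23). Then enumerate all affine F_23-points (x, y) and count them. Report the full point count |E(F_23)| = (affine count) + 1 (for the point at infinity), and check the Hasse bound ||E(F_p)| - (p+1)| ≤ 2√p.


Affine points = {(1, 1), (1, 22), (5, 0), (6, 10), (6, 13), (7, 11), (7, 12), (8, 0), (10, 0), (11, 8), (11, 15), (14, 3), (14, 20), (19, 11), (19, 12), (20, 11), (20, 12), (22, 2), (22, 21)}; affine count = 19; |E(F_23)| = 20.

Discriminant check: Δ ∝ 4a³ + 27b² = 4·9³ + 27·14² = 4·729 + 27·196 ≡ 20 (mod 23). Nonzero ⇒ E is nonsingular.
For each x ∈ F_23, compute rhs = x³ + 9·x + 14 mod 23, then count y ∈ F_23 with y² ≡ rhs.
  x = 0: rhs = 14, matching y values: none (0 points).
  x = 1: rhs = 1, matching y values: 1, 22 (2 points).
  x = 2: rhs = 17, matching y values: none (0 points).
  x = 3: rhs = 22, matching y values: none (0 points).
  x = 4: rhs = 22, matching y values: none (0 points).
  x = 5: rhs = 0, matching y values: 0 (1 points).
  x = 6: rhs = 8, matching y values: 10, 13 (2 points).
  x = 7: rhs = 6, matching y values: 11, 12 (2 points).
  x = 8: rhs = 0, matching y values: 0 (1 points).
  x = 9: rhs = 19, matching y values: none (0 points).
  x = 10: rhs = 0, matching y values: 0 (1 points).
  x = 11: rhs = 18, matching y values: 8, 15 (2 points).
  x = 12: rhs = 10, matching y values: none (0 points).
  x = 13: rhs = 5, matching y values: none (0 points).
  x = 14: rhs = 9, matching y values: 3, 20 (2 points).
  x = 15: rhs = 5, matching y values: none (0 points).
  x = 16: rhs = 22, matching y values: none (0 points).
  x = 17: rhs = 20, matching y values: none (0 points).
  x = 18: rhs = 5, matching y values: none (0 points).
  x = 19: rhs = 6, matching y values: 11, 12 (2 points).
  x = 20: rhs = 6, matching y values: 11, 12 (2 points).
  x = 21: rhs = 11, matching y values: none (0 points).
  x = 22: rhs = 4, matching y values: 2, 21 (2 points).
Total affine count: 19.
Full point count |E(F_23)| = 19 + 1 = 20.
Hasse bound: |20 − (23+1)| = |-4| = 4 ≤ 2√23 ≈ 9.5917 ✓.


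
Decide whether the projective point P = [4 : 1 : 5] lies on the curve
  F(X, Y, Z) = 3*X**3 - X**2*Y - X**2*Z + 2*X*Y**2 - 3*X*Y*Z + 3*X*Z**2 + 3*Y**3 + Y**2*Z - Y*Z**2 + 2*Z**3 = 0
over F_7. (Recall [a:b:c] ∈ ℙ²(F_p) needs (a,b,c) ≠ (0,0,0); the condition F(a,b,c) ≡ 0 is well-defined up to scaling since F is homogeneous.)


F(4,1,5) ≡ 3 (mod 7); P is NOT on the curve.

Evaluate F(4, 1, 5) term-by-term (mod 7).
  3*X**3 ↦ 3·64·1·1 = 192
  -X**2*Y ↦ -1·16·1·1 = -16
  -X**2*Z ↦ -1·16·1·5 = -80
  2*X*Y**2 ↦ 2·4·1·1 = 8
  -3*X*Y*Z ↦ -3·4·1·5 = -60
  3*X*Z**2 ↦ 3·4·1·25 = 300
  3*Y**3 ↦ 3·1·1·1 = 3
  Y**2*Z ↦ 1·1·1·5 = 5
  -Y*Z**2 ↦ -1·1·1·25 = -25
  2*Z**3 ↦ 2·1·1·125 = 250
Sum: F(4, 1, 5) = (192) + (-16) + (-80) + (8) + (-60) + (300) + (3) + (5) + (-25) + (250) = 577.
Reducing mod 7: 577 ≡ 3 (mod 7).
Since F(a, b, c) ≡ 3 ≠ 0 (mod 7), P does NOT lie on the curve.


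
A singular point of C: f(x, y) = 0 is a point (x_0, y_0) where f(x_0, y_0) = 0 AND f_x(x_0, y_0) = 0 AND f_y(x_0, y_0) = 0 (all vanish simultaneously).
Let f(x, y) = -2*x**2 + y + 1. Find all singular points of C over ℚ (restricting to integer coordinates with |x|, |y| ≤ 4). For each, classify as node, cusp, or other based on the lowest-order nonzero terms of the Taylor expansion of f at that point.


No singular points in the scanned grid; C is smooth there.

Compute partial derivatives:
  f_x = -4*x.
  f_y = 1.
f_y = 1 is a nonzero constant, so f_y never vanishes: no point (x, y) can satisfy f = f_x = f_y = 0. In particular no (x, y) ∈ {−4, ..., 4}² is singular; the curve is smooth.


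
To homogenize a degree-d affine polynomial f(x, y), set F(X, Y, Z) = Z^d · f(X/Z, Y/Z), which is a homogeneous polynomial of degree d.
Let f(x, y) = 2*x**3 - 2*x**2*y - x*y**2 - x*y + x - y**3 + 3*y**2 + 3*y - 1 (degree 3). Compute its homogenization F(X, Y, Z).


F(X, Y, Z) = 2*X**3 - 2*X**2*Y - X*Y**2 - X*Y*Z + X*Z**2 - Y**3 + 3*Y**2*Z + 3*Y*Z**2 - Z**3

deg(f) = 3.
Substitute x = X/Z, y = Y/Z into f, then multiply by Z^3.
  monomial 2·x^3·y^0 ↦ 2·X^3·Y^0·Z^0.
  monomial -2·x^2·y^1 ↦ -2·X^2·Y^1·Z^0.
  monomial -1·x^1·y^2 ↦ -1·X^1·Y^2·Z^0.
  monomial -1·x^1·y^1 ↦ -1·X^1·Y^1·Z^1.
  monomial 1·x^1·y^0 ↦ 1·X^1·Y^0·Z^2.
  monomial -1·x^0·y^3 ↦ -1·X^0·Y^3·Z^0.
  monomial 3·x^0·y^2 ↦ 3·X^0·Y^2·Z^1.
  monomial 3·x^0·y^1 ↦ 3·X^0·Y^1·Z^2.
  monomial -1·x^0·y^0 ↦ -1·X^0·Y^0·Z^3.
Collecting: F(X, Y, Z) = 2*X**3 - 2*X**2*Y - X*Y**2 - X*Y*Z + X*Z**2 - Y**3 + 3*Y**2*Z + 3*Y*Z**2 - Z**3.


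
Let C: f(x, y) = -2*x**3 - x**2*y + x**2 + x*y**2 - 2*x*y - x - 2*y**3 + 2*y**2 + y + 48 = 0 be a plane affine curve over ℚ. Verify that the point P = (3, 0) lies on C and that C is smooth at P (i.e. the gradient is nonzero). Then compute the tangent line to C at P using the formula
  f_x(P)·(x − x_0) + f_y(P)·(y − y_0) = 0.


Tangent line at P: -49*x - 14*y + 147 = 0.

Step 1: f(3, 0) = 0, so P lies on C.
Step 2: partial derivatives
  f_x(x, y) = -6*x**2 - 2*x*y + 2*x + y**2 - 2*y - 1, f_y(x, y) = -x**2 + 2*x*y - 2*x - 6*y**2 + 4*y + 1.
  f_x(P) = -49, f_y(P) = -14 (gradient nonzero, so P is smooth).
Step 3: tangent line at P: -49·(x − 3) + -14·(y − 0) = 0.
Expanding: -49*x - 14*y + 147 = 0.


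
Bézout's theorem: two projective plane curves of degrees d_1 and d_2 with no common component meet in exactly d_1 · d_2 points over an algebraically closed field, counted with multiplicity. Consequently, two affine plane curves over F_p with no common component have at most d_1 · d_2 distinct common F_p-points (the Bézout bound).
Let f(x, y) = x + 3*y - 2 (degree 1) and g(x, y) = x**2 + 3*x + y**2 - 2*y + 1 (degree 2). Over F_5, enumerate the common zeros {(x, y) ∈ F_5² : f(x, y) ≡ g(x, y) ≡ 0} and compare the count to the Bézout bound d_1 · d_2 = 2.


Common zeros: {(1, 2)}; count = 1; Bézout bound = 2.

deg(f) = 1, deg(g) = 2, so Bézout bound = 2.
Scan x ∈ F_5. For each x, list the y ∈ F_5 with f(x, y) ≡ 0 and those with g(x, y) ≡ 0 (mod 5); the common zeros in that column are the intersection.
  x = 0: f ≡ 0 at y ∈ {4}; g ≡ 0 at y ∈ {1}; common: ∅.
  x = 1: f ≡ 0 at y ∈ {2}; g ≡ 0 at y ∈ {0, 2}; common: {2}.
  x = 2: f ≡ 0 at y ∈ {0}; g ≡ 0 at y ∈ {1}; common: ∅.
  x = 3: f ≡ 0 at y ∈ {3}; g ≡ 0 at y ∈ ∅; common: ∅.
  x = 4: f ≡ 0 at y ∈ {1}; g ≡ 0 at y ∈ ∅; common: ∅.
Collecting: common zeros = {(1, 2)}, so the count is 1.
Comparison with the Bézout bound: 1 ≤ 2 = deg(f)·deg(g), as expected for curves with no common component (the affine F_5-count falls short of the bound because intersections may lie at infinity, over extension fields, or carry multiplicity).


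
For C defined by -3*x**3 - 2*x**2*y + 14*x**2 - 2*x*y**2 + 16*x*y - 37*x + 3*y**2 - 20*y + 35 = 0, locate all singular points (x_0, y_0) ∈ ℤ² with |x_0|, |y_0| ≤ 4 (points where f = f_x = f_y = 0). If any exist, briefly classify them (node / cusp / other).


Singular points: {(1, 3)}; classification: node.

Compute partial derivatives:
  f_x = -9*x**2 - 4*x*y + 28*x - 2*y**2 + 16*y - 37.
  f_y = -2*x**2 - 4*x*y + 16*x + 6*y - 20.
Scan x_0 ∈ {−4, ..., 4}. For each x_0, f_y(x_0, y) is a polynomial in y; find its integer roots y ∈ {−4, ..., 4}, then test f_x and f at those candidates.
  x = -4: f_y(-4, y) = 22*y - 116; no integer root y with |y| ≤ 4.
  x = -3: f_y(-3, y) = 18*y - 86; no integer root y with |y| ≤ 4.
  x = -2: f_y(-2, y) = 14*y - 60; no integer root y with |y| ≤ 4.
  x = -1: f_y(-1, y) = 10*y - 38; no integer root y with |y| ≤ 4.
  x = 0: f_y(0, y) = 6*y - 20; no integer root y with |y| ≤ 4.
  x = 1: f_y(1, y) = 2*y - 6; vanishes at y ∈ {3}. (1, 3): f_x = 0, f = 0 — SINGULAR.
  x = 2: f_y(2, y) = 4 - 2*y; vanishes at y ∈ {2}. (2, 2): f_x = -9 ≠ 0.
  x = 3: f_y(3, y) = 10 - 6*y; no integer root y with |y| ≤ 4.
  x = 4: f_y(4, y) = 12 - 10*y; no integer root y with |y| ≤ 4.
Only singular point on the grid: (1, 3).
Classify: substitute x = 1 + u, y = 3 + v and expand: f = -3*u**3 - 2*u**2*v - u**2 - 2*u*v**2 + v**2.
No constant or linear terms (consistent with a singular point). Quadratic part: -u**2 + v**2. Cubic part: -3*u**3 - 2*u**2*v - 2*u*v**2.
The quadratic part v**2 - u**2 = (v − u)(v + u) splits into two distinct linear factors, so there are two distinct tangent lines y − 3 = ±(x − 1) — this is a node (ordinary double point).
Classification: node.


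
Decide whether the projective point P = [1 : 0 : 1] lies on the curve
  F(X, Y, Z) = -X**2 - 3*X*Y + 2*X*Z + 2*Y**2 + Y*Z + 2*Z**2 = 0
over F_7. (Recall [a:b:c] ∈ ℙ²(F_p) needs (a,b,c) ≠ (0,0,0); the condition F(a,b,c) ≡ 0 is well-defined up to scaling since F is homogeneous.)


F(1,0,1) ≡ 3 (mod 7); P is NOT on the curve.

Evaluate F(1, 0, 1) term-by-term (mod 7).
  -X**2 ↦ -1·1·1·1 = -1
  -3*X*Y ↦ -3·1·0·1 = 0
  2*X*Z ↦ 2·1·1·1 = 2
  2*Y**2 ↦ 2·1·0·1 = 0
  Y*Z ↦ 1·1·0·1 = 0
  2*Z**2 ↦ 2·1·1·1 = 2
Sum: F(1, 0, 1) = (-1) + (0) + (2) + (0) + (0) + (2) = 3.
Reducing mod 7: 3 ≡ 3 (mod 7).
Since F(a, b, c) ≡ 3 ≠ 0 (mod 7), P does NOT lie on the curve.


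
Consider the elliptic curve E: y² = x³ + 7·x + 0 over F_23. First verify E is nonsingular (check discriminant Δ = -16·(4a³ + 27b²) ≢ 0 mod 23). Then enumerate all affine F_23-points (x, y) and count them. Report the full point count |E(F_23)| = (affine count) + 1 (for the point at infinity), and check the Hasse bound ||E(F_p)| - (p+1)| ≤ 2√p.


Affine points = {(0, 0), (1, 10), (1, 13), (3, 5), (3, 18), (4, 0), (7, 1), (7, 22), (8, 4), (8, 19), (10, 9), (10, 14), (12, 8), (12, 15), (14, 6), (14, 17), (17, 8), (17, 15), (18, 1), (18, 22), (19, 0), (21, 1), (21, 22)}; affine count = 23; |E(F_23)| = 24.

Discriminant check: Δ ∝ 4a³ + 27b² = 4·7³ + 27·0² = 4·343 + 27·0 ≡ 15 (mod 23). Nonzero ⇒ E is nonsingular.
For each x ∈ F_23, compute rhs = x³ + 7·x + 0 mod 23, then count y ∈ F_23 with y² ≡ rhs.
  x = 0: rhs = 0, matching y values: 0 (1 points).
  x = 1: rhs = 8, matching y values: 10, 13 (2 points).
  x = 2: rhs = 22, matching y values: none (0 points).
  x = 3: rhs = 2, matching y values: 5, 18 (2 points).
  x = 4: rhs = 0, matching y values: 0 (1 points).
  x = 5: rhs = 22, matching y values: none (0 points).
  x = 6: rhs = 5, matching y values: none (0 points).
  x = 7: rhs = 1, matching y values: 1, 22 (2 points).
  x = 8: rhs = 16, matching y values: 4, 19 (2 points).
  x = 9: rhs = 10, matching y values: none (0 points).
  x = 10: rhs = 12, matching y values: 9, 14 (2 points).
  x = 11: rhs = 5, matching y values: none (0 points).
  x = 12: rhs = 18, matching y values: 8, 15 (2 points).
  x = 13: rhs = 11, matching y values: none (0 points).
  x = 14: rhs = 13, matching y values: 6, 17 (2 points).
  x = 15: rhs = 7, matching y values: none (0 points).
  x = 16: rhs = 22, matching y values: none (0 points).
  x = 17: rhs = 18, matching y values: 8, 15 (2 points).
  x = 18: rhs = 1, matching y values: 1, 22 (2 points).
  x = 19: rhs = 0, matching y values: 0 (1 points).
  x = 20: rhs = 21, matching y values: none (0 points).
  x = 21: rhs = 1, matching y values: 1, 22 (2 points).
  x = 22: rhs = 15, matching y values: none (0 points).
Total affine count: 23.
Full point count |E(F_23)| = 23 + 1 = 24.
Hasse bound: |24 − (23+1)| = |0| = 0 ≤ 2√23 ≈ 9.5917 ✓.


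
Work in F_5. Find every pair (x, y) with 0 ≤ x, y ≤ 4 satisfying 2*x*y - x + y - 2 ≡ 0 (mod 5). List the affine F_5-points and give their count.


Affine F_5-points: {(0, 2), (1, 1), (3, 0), (4, 4)}; count = 4.

For each of the 25 pairs (x, y) ∈ F_5², evaluate f(x, y) mod 5. Record the zeros.
  x = 0: [0↦3, 1↦4, 2↦0, 3↦1, 4↦2]  zeros at y ∈ {2}
  x = 1: [0↦2, 1↦0, 2↦3, 3↦1, 4↦4]  zeros at y ∈ {1}
  x = 2: [0↦1, 1↦1, 2↦1, 3↦1, 4↦1]  zeros at y ∈ ∅
  x = 3: [0↦0, 1↦2, 2↦4, 3↦1, 4↦3]  zeros at y ∈ {0}
  x = 4: [0↦4, 1↦3, 2↦2, 3↦1, 4↦0]  zeros at y ∈ {4}
Collecting zeros: affine points = {(0, 2), (1, 1), (3, 0), (4, 4)}.
Total count |C(F_5)_aff| = 4.


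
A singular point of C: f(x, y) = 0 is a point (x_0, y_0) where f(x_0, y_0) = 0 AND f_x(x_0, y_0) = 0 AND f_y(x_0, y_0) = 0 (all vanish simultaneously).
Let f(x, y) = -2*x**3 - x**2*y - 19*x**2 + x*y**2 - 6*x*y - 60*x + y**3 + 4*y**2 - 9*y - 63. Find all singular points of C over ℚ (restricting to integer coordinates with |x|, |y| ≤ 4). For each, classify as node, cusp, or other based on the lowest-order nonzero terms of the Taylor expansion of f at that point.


Singular points: {(-3, 0)}; classification: node.

Compute partial derivatives:
  f_x = -6*x**2 - 2*x*y - 38*x + y**2 - 6*y - 60.
  f_y = -x**2 + 2*x*y - 6*x + 3*y**2 + 8*y - 9.
Scan x_0 ∈ {−4, ..., 4}. For each x_0, f_y(x_0, y) is a polynomial in y; find its integer roots y ∈ {−4, ..., 4}, then test f_x and f at those candidates.
  x = -4: f_y(-4, y) = 3*y**2 - 1; no integer root y with |y| ≤ 4.
  x = -3: f_y(-3, y) = 3*y**2 + 2*y; vanishes at y ∈ {0}. (-3, 0): f_x = 0, f = 0 — SINGULAR.
  x = -2: f_y(-2, y) = 3*y**2 + 4*y - 1; no integer root y with |y| ≤ 4.
  x = -1: f_y(-1, y) = 3*y**2 + 6*y - 4; no integer root y with |y| ≤ 4.
  x = 0: f_y(0, y) = 3*y**2 + 8*y - 9; no integer root y with |y| ≤ 4.
  x = 1: f_y(1, y) = 3*y**2 + 10*y - 16; no integer root y with |y| ≤ 4.
  x = 2: f_y(2, y) = 3*y**2 + 12*y - 25; no integer root y with |y| ≤ 4.
  x = 3: f_y(3, y) = 3*y**2 + 14*y - 36; no integer root y with |y| ≤ 4.
  x = 4: f_y(4, y) = 3*y**2 + 16*y - 49; no integer root y with |y| ≤ 4.
Only singular point on the grid: (-3, 0).
Classify: substitute x = -3 + u, y = 0 + v and expand: f = -2*u**3 - u**2*v - u**2 + u*v**2 + v**3 + v**2.
No constant or linear terms (consistent with a singular point). Quadratic part: -u**2 + v**2. Cubic part: -2*u**3 - u**2*v + u*v**2 + v**3.
The quadratic part v**2 - u**2 = (v − u)(v + u) splits into two distinct linear factors, so there are two distinct tangent lines y − 0 = ±(x − -3) — this is a node (ordinary double point).
Classification: node.


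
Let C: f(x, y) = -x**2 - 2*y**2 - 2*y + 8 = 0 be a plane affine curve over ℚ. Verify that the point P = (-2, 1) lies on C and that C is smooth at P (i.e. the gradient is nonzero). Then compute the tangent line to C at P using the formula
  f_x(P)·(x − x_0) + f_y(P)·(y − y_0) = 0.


Tangent line at P: 4*x - 6*y + 14 = 0.

Step 1: f(-2, 1) = 0, so P lies on C.
Step 2: partial derivatives
  f_x(x, y) = -2*x, f_y(x, y) = -4*y - 2.
  f_x(P) = 4, f_y(P) = -6 (gradient nonzero, so P is smooth).
Step 3: tangent line at P: 4·(x − -2) + -6·(y − 1) = 0.
Expanding: 4*x - 6*y + 14 = 0.


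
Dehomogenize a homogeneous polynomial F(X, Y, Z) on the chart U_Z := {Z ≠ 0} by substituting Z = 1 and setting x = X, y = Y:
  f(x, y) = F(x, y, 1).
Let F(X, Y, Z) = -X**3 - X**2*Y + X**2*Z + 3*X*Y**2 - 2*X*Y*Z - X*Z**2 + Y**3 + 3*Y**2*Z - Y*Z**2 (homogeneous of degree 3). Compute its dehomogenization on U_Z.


f(x, y) = -x**3 - x**2*y + x**2 + 3*x*y**2 - 2*x*y - x + y**3 + 3*y**2 - y

On U_Z we set Z = 1. Each monomial c·X^i·Y^j·Z^k in F becomes c·x^i·y^j·1^k = c·x^i·y^j.
Substituting Z = 1: F(X, Y, 1) = -x**3 - x**2*y + x**2 + 3*x*y**2 - 2*x*y - x + y**3 + 3*y**2 - y.
Note: deg(f) ≤ deg(F) = 3; strict inequality happens when F is divisible by Z (lost terms).


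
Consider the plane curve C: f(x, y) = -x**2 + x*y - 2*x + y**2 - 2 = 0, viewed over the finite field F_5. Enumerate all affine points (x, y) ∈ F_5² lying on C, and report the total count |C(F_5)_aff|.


Affine F_5-points: {(1, 0), (1, 4), (2, 0), (2, 3), (4, 3)}; count = 5.

For each of the 25 pairs (x, y) ∈ F_5², evaluate f(x, y) mod 5. Record the zeros.
  x = 0: [0↦3, 1↦4, 2↦2, 3↦2, 4↦4]  zeros at y ∈ ∅
  x = 1: [0↦0, 1↦2, 2↦1, 3↦2, 4↦0]  zeros at y ∈ {0, 4}
  x = 2: [0↦0, 1↦3, 2↦3, 3↦0, 4↦4]  zeros at y ∈ {0, 3}
  x = 3: [0↦3, 1↦2, 2↦3, 3↦1, 4↦1]  zeros at y ∈ ∅
  x = 4: [0↦4, 1↦4, 2↦1, 3↦0, 4↦1]  zeros at y ∈ {3}
Collecting zeros: affine points = {(1, 0), (1, 4), (2, 0), (2, 3), (4, 3)}.
Total count |C(F_5)_aff| = 5.


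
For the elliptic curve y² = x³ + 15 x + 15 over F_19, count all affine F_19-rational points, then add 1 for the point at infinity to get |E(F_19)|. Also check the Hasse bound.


Affine points = {(3, 7), (3, 12), (4, 5), (4, 14), (5, 5), (5, 14), (6, 6), (6, 13), (7, 8), (7, 11), (8, 1), (8, 18), (9, 9), (9, 10), (10, 5), (10, 14), (12, 2), (12, 17), (14, 9), (14, 10), (15, 9), (15, 10), (16, 0)}; affine count = 23; |E(F_19)| = 24.

Discriminant check: Δ ∝ 4a³ + 27b² = 4·15³ + 27·15² = 4·3375 + 27·225 ≡ 5 (mod 19). Nonzero ⇒ E is nonsingular.
For each x ∈ F_19, compute rhs = x³ + 15·x + 15 mod 19, then count y ∈ F_19 with y² ≡ rhs.
  x = 0: rhs = 15, matching y values: none (0 points).
  x = 1: rhs = 12, matching y values: none (0 points).
  x = 2: rhs = 15, matching y values: none (0 points).
  x = 3: rhs = 11, matching y values: 7, 12 (2 points).
  x = 4: rhs = 6, matching y values: 5, 14 (2 points).
  x = 5: rhs = 6, matching y values: 5, 14 (2 points).
  x = 6: rhs = 17, matching y values: 6, 13 (2 points).
  x = 7: rhs = 7, matching y values: 8, 11 (2 points).
  x = 8: rhs = 1, matching y values: 1, 18 (2 points).
  x = 9: rhs = 5, matching y values: 9, 10 (2 points).
  x = 10: rhs = 6, matching y values: 5, 14 (2 points).
  x = 11: rhs = 10, matching y values: none (0 points).
  x = 12: rhs = 4, matching y values: 2, 17 (2 points).
  x = 13: rhs = 13, matching y values: none (0 points).
  x = 14: rhs = 5, matching y values: 9, 10 (2 points).
  x = 15: rhs = 5, matching y values: 9, 10 (2 points).
  x = 16: rhs = 0, matching y values: 0 (1 points).
  x = 17: rhs = 15, matching y values: none (0 points).
  x = 18: rhs = 18, matching y values: none (0 points).
Total affine count: 23.
Full point count |E(F_19)| = 23 + 1 = 24.
Hasse bound: |24 − (19+1)| = |4| = 4 ≤ 2√19 ≈ 8.7178 ✓.


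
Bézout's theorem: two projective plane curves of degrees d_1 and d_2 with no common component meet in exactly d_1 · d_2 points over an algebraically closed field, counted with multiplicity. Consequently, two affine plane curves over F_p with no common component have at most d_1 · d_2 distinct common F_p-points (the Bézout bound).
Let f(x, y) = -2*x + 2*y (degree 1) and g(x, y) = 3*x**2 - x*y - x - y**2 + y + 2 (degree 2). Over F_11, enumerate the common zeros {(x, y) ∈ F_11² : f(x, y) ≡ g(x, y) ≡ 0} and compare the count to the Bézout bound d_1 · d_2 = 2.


Common zeros: {(3, 3), (8, 8)}; count = 2; Bézout bound = 2.

deg(f) = 1, deg(g) = 2, so Bézout bound = 2.
Scan x ∈ F_11. For each x, list the y ∈ F_11 with f(x, y) ≡ 0 and those with g(x, y) ≡ 0 (mod 11); the common zeros in that column are the intersection.
  x = 0: f ≡ 0 at y ∈ {0}; g ≡ 0 at y ∈ {2, 10}; common: ∅.
  x = 1: f ≡ 0 at y ∈ {1}; g ≡ 0 at y ∈ {2, 9}; common: ∅.
  x = 2: f ≡ 0 at y ∈ {2}; g ≡ 0 at y ∈ {3, 7}; common: ∅.
  x = 3: f ≡ 0 at y ∈ {3}; g ≡ 0 at y ∈ {3, 6}; common: {3}.
  x = 4: f ≡ 0 at y ∈ {4}; g ≡ 0 at y ∈ ∅; common: ∅.
  x = 5: f ≡ 0 at y ∈ {5}; g ≡ 0 at y ∈ ∅; common: ∅.
  x = 6: f ≡ 0 at y ∈ {6}; g ≡ 0 at y ∈ {8, 9}; common: ∅.
  x = 7: f ≡ 0 at y ∈ {7}; g ≡ 0 at y ∈ ∅; common: ∅.
  x = 8: f ≡ 0 at y ∈ {8}; g ≡ 0 at y ∈ {7, 8}; common: {8}.
  x = 9: f ≡ 0 at y ∈ {9}; g ≡ 0 at y ∈ ∅; common: ∅.
  x = 10: f ≡ 0 at y ∈ {10}; g ≡ 0 at y ∈ ∅; common: ∅.
Collecting: common zeros = {(3, 3), (8, 8)}, so the count is 2.
Comparison with the Bézout bound: 2 ≤ 2 = deg(f)·deg(g), as expected for curves with no common component (the bound is attained).


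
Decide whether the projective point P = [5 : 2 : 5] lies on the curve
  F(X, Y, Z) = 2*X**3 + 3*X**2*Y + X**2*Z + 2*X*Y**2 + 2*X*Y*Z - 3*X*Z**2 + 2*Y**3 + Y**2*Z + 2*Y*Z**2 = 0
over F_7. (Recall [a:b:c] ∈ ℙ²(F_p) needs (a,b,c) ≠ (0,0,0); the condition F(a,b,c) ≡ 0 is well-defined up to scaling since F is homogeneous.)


F(5,2,5) ≡ 6 (mod 7); P is NOT on the curve.

Evaluate F(5, 2, 5) term-by-term (mod 7).
  2*X**3 ↦ 2·125·1·1 = 250
  3*X**2*Y ↦ 3·25·2·1 = 150
  X**2*Z ↦ 1·25·1·5 = 125
  2*X*Y**2 ↦ 2·5·4·1 = 40
  2*X*Y*Z ↦ 2·5·2·5 = 100
  -3*X*Z**2 ↦ -3·5·1·25 = -375
  2*Y**3 ↦ 2·1·8·1 = 16
  Y**2*Z ↦ 1·1·4·5 = 20
  2*Y*Z**2 ↦ 2·1·2·25 = 100
Sum: F(5, 2, 5) = (250) + (150) + (125) + (40) + (100) + (-375) + (16) + (20) + (100) = 426.
Reducing mod 7: 426 ≡ 6 (mod 7).
Since F(a, b, c) ≡ 6 ≠ 0 (mod 7), P does NOT lie on the curve.


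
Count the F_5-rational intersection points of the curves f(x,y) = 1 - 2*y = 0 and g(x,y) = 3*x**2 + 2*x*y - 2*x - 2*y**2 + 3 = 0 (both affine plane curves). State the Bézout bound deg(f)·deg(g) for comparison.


Common zeros: {(0, 3), (2, 3)}; count = 2; Bézout bound = 2.

deg(f) = 1, deg(g) = 2, so Bézout bound = 2.
Scan x ∈ F_5. For each x, list the y ∈ F_5 with f(x, y) ≡ 0 and those with g(x, y) ≡ 0 (mod 5); the common zeros in that column are the intersection.
  x = 0: f ≡ 0 at y ∈ {3}; g ≡ 0 at y ∈ {2, 3}; common: {3}.
  x = 1: f ≡ 0 at y ∈ {3}; g ≡ 0 at y ∈ {2, 4}; common: ∅.
  x = 2: f ≡ 0 at y ∈ {3}; g ≡ 0 at y ∈ {3, 4}; common: {3}.
  x = 3: f ≡ 0 at y ∈ {3}; g ≡ 0 at y ∈ ∅; common: ∅.
  x = 4: f ≡ 0 at y ∈ {3}; g ≡ 0 at y ∈ ∅; common: ∅.
Collecting: common zeros = {(0, 3), (2, 3)}, so the count is 2.
Comparison with the Bézout bound: 2 ≤ 2 = deg(f)·deg(g), as expected for curves with no common component (the bound is attained).


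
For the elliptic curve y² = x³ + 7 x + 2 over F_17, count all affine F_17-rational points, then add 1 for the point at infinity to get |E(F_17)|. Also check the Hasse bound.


Affine points = {(0, 6), (0, 11), (3, 4), (3, 13), (4, 3), (4, 14), (5, 3), (5, 14), (8, 3), (8, 14), (10, 1), (10, 16), (11, 4), (11, 13)}; affine count = 14; |E(F_17)| = 15.

Discriminant check: Δ ∝ 4a³ + 27b² = 4·7³ + 27·2² = 4·343 + 27·4 ≡ 1 (mod 17). Nonzero ⇒ E is nonsingular.
For each x ∈ F_17, compute rhs = x³ + 7·x + 2 mod 17, then count y ∈ F_17 with y² ≡ rhs.
  x = 0: rhs = 2, matching y values: 6, 11 (2 points).
  x = 1: rhs = 10, matching y values: none (0 points).
  x = 2: rhs = 7, matching y values: none (0 points).
  x = 3: rhs = 16, matching y values: 4, 13 (2 points).
  x = 4: rhs = 9, matching y values: 3, 14 (2 points).
  x = 5: rhs = 9, matching y values: 3, 14 (2 points).
  x = 6: rhs = 5, matching y values: none (0 points).
  x = 7: rhs = 3, matching y values: none (0 points).
  x = 8: rhs = 9, matching y values: 3, 14 (2 points).
  x = 9: rhs = 12, matching y values: none (0 points).
  x = 10: rhs = 1, matching y values: 1, 16 (2 points).
  x = 11: rhs = 16, matching y values: 4, 13 (2 points).
  x = 12: rhs = 12, matching y values: none (0 points).
  x = 13: rhs = 12, matching y values: none (0 points).
  x = 14: rhs = 5, matching y values: none (0 points).
  x = 15: rhs = 14, matching y values: none (0 points).
  x = 16: rhs = 11, matching y values: none (0 points).
Total affine count: 14.
Full point count |E(F_17)| = 14 + 1 = 15.
Hasse bound: |15 − (17+1)| = |-3| = 3 ≤ 2√17 ≈ 8.2462 ✓.


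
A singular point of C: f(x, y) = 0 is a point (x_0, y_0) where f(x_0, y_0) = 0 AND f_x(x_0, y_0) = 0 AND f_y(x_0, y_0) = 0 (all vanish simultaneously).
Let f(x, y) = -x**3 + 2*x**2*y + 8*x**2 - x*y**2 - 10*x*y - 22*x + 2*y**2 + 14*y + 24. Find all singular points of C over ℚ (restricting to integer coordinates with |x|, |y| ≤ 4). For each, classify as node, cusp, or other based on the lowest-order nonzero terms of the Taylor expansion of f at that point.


Singular points: {(1, -3)}; classification: node.

Compute partial derivatives:
  f_x = -3*x**2 + 4*x*y + 16*x - y**2 - 10*y - 22.
  f_y = 2*x**2 - 2*x*y - 10*x + 4*y + 14.
Scan x_0 ∈ {−4, ..., 4}. For each x_0, f_y(x_0, y) is a polynomial in y; find its integer roots y ∈ {−4, ..., 4}, then test f_x and f at those candidates.
  x = -4: f_y(-4, y) = 12*y + 86; no integer root y with |y| ≤ 4.
  x = -3: f_y(-3, y) = 10*y + 62; no integer root y with |y| ≤ 4.
  x = -2: f_y(-2, y) = 8*y + 42; no integer root y with |y| ≤ 4.
  x = -1: f_y(-1, y) = 6*y + 26; no integer root y with |y| ≤ 4.
  x = 0: f_y(0, y) = 4*y + 14; no integer root y with |y| ≤ 4.
  x = 1: f_y(1, y) = 2*y + 6; vanishes at y ∈ {-3}. (1, -3): f_x = 0, f = 0 — SINGULAR.
  x = 2: f_y(2, y) = 2; no integer root y with |y| ≤ 4.
  x = 3: f_y(3, y) = 2 - 2*y; vanishes at y ∈ {1}. (3, 1): f_x = 0 but f = 4 ≠ 0.
  x = 4: f_y(4, y) = 6 - 4*y; no integer root y with |y| ≤ 4.
Only singular point on the grid: (1, -3).
Classify: substitute x = 1 + u, y = -3 + v and expand: f = -u**3 + 2*u**2*v - u**2 - u*v**2 + v**2.
No constant or linear terms (consistent with a singular point). Quadratic part: -u**2 + v**2. Cubic part: -u**3 + 2*u**2*v - u*v**2.
The quadratic part v**2 - u**2 = (v − u)(v + u) splits into two distinct linear factors, so there are two distinct tangent lines y − -3 = ±(x − 1) — this is a node (ordinary double point).
Classification: node.


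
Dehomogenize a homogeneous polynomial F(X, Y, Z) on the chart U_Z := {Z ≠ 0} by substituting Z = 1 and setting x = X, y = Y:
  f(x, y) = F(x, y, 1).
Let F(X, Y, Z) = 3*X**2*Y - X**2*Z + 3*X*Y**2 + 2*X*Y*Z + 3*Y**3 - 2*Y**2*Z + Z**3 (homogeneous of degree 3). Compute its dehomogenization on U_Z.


f(x, y) = 3*x**2*y - x**2 + 3*x*y**2 + 2*x*y + 3*y**3 - 2*y**2 + 1

On U_Z we set Z = 1. Each monomial c·X^i·Y^j·Z^k in F becomes c·x^i·y^j·1^k = c·x^i·y^j.
Substituting Z = 1: F(X, Y, 1) = 3*x**2*y - x**2 + 3*x*y**2 + 2*x*y + 3*y**3 - 2*y**2 + 1.
Note: deg(f) ≤ deg(F) = 3; strict inequality happens when F is divisible by Z (lost terms).


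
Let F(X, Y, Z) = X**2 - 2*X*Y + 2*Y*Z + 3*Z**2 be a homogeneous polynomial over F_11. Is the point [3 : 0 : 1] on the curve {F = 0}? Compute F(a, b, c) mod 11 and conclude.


F(3,0,1) ≡ 1 (mod 11); P is NOT on the curve.

Evaluate F(3, 0, 1) term-by-term (mod 11).
  X**2 ↦ 1·9·1·1 = 9
  -2*X*Y ↦ -2·3·0·1 = 0
  2*Y*Z ↦ 2·1·0·1 = 0
  3*Z**2 ↦ 3·1·1·1 = 3
Sum: F(3, 0, 1) = (9) + (0) + (0) + (3) = 12.
Reducing mod 11: 12 ≡ 1 (mod 11).
Since F(a, b, c) ≡ 1 ≠ 0 (mod 11), P does NOT lie on the curve.


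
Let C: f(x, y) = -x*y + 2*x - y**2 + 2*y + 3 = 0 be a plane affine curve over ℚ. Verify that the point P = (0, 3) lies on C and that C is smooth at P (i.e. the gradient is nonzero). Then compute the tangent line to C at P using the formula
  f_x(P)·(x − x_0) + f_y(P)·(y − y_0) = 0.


Tangent line at P: -x - 4*y + 12 = 0.

Step 1: f(0, 3) = 0, so P lies on C.
Step 2: partial derivatives
  f_x(x, y) = 2 - y, f_y(x, y) = -x - 2*y + 2.
  f_x(P) = -1, f_y(P) = -4 (gradient nonzero, so P is smooth).
Step 3: tangent line at P: -1·(x − 0) + -4·(y − 3) = 0.
Expanding: -x - 4*y + 12 = 0.


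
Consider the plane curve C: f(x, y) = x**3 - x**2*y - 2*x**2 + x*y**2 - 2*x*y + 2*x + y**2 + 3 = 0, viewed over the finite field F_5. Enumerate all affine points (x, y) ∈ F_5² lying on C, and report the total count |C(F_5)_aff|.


Affine F_5-points: {(2, 3), (4, 2)}; count = 2.

For each of the 25 pairs (x, y) ∈ F_5², evaluate f(x, y) mod 5. Record the zeros.
  x = 0: [0↦3, 1↦4, 2↦2, 3↦2, 4↦4]  zeros at y ∈ ∅
  x = 1: [0↦4, 1↦3, 2↦1, 3↦3, 4↦4]  zeros at y ∈ ∅
  x = 2: [0↦2, 1↦2, 2↦3, 3↦0, 4↦3]  zeros at y ∈ {3}
  x = 3: [0↦3, 1↦2, 2↦4, 3↦4, 4↦2]  zeros at y ∈ ∅
  x = 4: [0↦3, 1↦4, 2↦0, 3↦1, 4↦2]  zeros at y ∈ {2}
Collecting zeros: affine points = {(2, 3), (4, 2)}.
Total count |C(F_5)_aff| = 2.


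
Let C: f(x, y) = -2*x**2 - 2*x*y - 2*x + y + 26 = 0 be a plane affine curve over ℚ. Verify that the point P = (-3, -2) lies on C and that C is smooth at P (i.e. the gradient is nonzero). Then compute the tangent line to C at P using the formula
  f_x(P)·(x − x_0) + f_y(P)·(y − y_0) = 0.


Tangent line at P: 14*x + 7*y + 56 = 0.

Step 1: f(-3, -2) = 0, so P lies on C.
Step 2: partial derivatives
  f_x(x, y) = -4*x - 2*y - 2, f_y(x, y) = 1 - 2*x.
  f_x(P) = 14, f_y(P) = 7 (gradient nonzero, so P is smooth).
Step 3: tangent line at P: 14·(x − -3) + 7·(y − -2) = 0.
Expanding: 14*x + 7*y + 56 = 0.


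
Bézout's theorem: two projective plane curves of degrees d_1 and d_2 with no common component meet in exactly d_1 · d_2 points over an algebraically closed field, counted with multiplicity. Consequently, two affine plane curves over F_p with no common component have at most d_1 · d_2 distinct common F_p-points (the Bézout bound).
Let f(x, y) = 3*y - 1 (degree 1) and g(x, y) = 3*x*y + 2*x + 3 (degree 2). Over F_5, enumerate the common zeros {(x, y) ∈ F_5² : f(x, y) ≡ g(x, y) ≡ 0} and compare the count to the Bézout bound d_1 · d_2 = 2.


Common zeros: {(4, 2)}; count = 1; Bézout bound = 2.

deg(f) = 1, deg(g) = 2, so Bézout bound = 2.
Scan x ∈ F_5. For each x, list the y ∈ F_5 with f(x, y) ≡ 0 and those with g(x, y) ≡ 0 (mod 5); the common zeros in that column are the intersection.
  x = 0: f ≡ 0 at y ∈ {2}; g ≡ 0 at y ∈ ∅; common: ∅.
  x = 1: f ≡ 0 at y ∈ {2}; g ≡ 0 at y ∈ {0}; common: ∅.
  x = 2: f ≡ 0 at y ∈ {2}; g ≡ 0 at y ∈ {3}; common: ∅.
  x = 3: f ≡ 0 at y ∈ {2}; g ≡ 0 at y ∈ {4}; common: ∅.
  x = 4: f ≡ 0 at y ∈ {2}; g ≡ 0 at y ∈ {2}; common: {2}.
Collecting: common zeros = {(4, 2)}, so the count is 1.
Comparison with the Bézout bound: 1 ≤ 2 = deg(f)·deg(g), as expected for curves with no common component (the affine F_5-count falls short of the bound because intersections may lie at infinity, over extension fields, or carry multiplicity).


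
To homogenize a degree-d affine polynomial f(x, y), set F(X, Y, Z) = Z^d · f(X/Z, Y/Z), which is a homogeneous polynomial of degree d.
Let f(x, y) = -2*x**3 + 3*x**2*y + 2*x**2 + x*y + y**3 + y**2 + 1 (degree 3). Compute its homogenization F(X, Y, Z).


F(X, Y, Z) = -2*X**3 + 3*X**2*Y + 2*X**2*Z + X*Y*Z + Y**3 + Y**2*Z + Z**3

deg(f) = 3.
Substitute x = X/Z, y = Y/Z into f, then multiply by Z^3.
  monomial -2·x^3·y^0 ↦ -2·X^3·Y^0·Z^0.
  monomial 3·x^2·y^1 ↦ 3·X^2·Y^1·Z^0.
  monomial 2·x^2·y^0 ↦ 2·X^2·Y^0·Z^1.
  monomial 1·x^1·y^1 ↦ 1·X^1·Y^1·Z^1.
  monomial 1·x^0·y^3 ↦ 1·X^0·Y^3·Z^0.
  monomial 1·x^0·y^2 ↦ 1·X^0·Y^2·Z^1.
  monomial 1·x^0·y^0 ↦ 1·X^0·Y^0·Z^3.
Collecting: F(X, Y, Z) = -2*X**3 + 3*X**2*Y + 2*X**2*Z + X*Y*Z + Y**3 + Y**2*Z + Z**3.


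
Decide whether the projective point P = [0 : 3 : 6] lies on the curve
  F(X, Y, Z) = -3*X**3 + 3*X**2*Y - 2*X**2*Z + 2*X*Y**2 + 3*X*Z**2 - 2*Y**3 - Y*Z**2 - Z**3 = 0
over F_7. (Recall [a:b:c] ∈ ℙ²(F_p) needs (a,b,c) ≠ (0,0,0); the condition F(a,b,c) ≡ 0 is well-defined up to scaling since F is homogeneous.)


F(0,3,6) ≡ 0 (mod 7); P is on the curve.

Evaluate F(0, 3, 6) term-by-term (mod 7).
  -3*X**3 ↦ -3·0·1·1 = 0
  3*X**2*Y ↦ 3·0·3·1 = 0
  -2*X**2*Z ↦ -2·0·1·6 = 0
  2*X*Y**2 ↦ 2·0·9·1 = 0
  3*X*Z**2 ↦ 3·0·1·36 = 0
  -2*Y**3 ↦ -2·1·27·1 = -54
  -Y*Z**2 ↦ -1·1·3·36 = -108
  -Z**3 ↦ -1·1·1·216 = -216
Sum: F(0, 3, 6) = (0) + (0) + (0) + (0) + (0) + (-54) + (-108) + (-216) = -378.
Reducing mod 7: -378 ≡ 0 (mod 7).
Since F(a, b, c) ≡ 0 (mod 7), P lies on the curve.


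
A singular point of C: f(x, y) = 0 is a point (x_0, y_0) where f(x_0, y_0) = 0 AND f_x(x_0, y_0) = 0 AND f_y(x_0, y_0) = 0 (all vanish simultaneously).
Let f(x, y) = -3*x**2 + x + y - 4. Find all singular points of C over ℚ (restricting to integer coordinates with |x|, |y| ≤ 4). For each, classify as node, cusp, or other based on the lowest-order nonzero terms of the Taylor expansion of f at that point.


No singular points in the scanned grid; C is smooth there.

Compute partial derivatives:
  f_x = 1 - 6*x.
  f_y = 1.
f_y = 1 is a nonzero constant, so f_y never vanishes: no point (x, y) can satisfy f = f_x = f_y = 0. In particular no (x, y) ∈ {−4, ..., 4}² is singular; the curve is smooth.
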